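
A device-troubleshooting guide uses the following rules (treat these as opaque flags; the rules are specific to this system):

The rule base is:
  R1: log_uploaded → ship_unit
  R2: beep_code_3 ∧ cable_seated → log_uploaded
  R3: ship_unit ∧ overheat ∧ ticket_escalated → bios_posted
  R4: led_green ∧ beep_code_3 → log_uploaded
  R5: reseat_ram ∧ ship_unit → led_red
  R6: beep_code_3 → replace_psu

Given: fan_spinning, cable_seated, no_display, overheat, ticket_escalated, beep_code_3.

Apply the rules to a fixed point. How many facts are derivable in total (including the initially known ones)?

10

[1] R2 [beep_code_3 ∧ cable_seated → log_uploaded]; R6 [beep_code_3 → replace_psu]. ⇒ new: log_uploaded, replace_psu.
[2] R1 [log_uploaded → ship_unit]. ⇒ new: ship_unit.
[3] R3 [ship_unit ∧ overheat ∧ ticket_escalated → bios_posted]. ⇒ new: bios_posted.
Closure: {beep_code_3, bios_posted, cable_seated, fan_spinning, log_uploaded, no_display, overheat, replace_psu, ship_unit, ticket_escalated} — 10 facts.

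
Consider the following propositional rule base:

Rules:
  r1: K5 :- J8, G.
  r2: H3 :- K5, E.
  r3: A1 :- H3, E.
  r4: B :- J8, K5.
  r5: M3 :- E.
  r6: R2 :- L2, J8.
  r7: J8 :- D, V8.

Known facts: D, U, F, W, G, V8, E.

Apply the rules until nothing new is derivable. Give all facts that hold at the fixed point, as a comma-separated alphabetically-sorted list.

A1, B, D, E, F, G, H3, J8, K5, M3, U, V8, W

Round 1: r5 [M3 :- E.]; r7 [J8 :- D, V8.]. Adds M3, J8.
Round 2: r1 [K5 :- J8, G.]. Adds K5.
Round 3: r2 [H3 :- K5, E.]; r4 [B :- J8, K5.]. Adds H3, B.
Round 4: r3 [A1 :- H3, E.]. Adds A1.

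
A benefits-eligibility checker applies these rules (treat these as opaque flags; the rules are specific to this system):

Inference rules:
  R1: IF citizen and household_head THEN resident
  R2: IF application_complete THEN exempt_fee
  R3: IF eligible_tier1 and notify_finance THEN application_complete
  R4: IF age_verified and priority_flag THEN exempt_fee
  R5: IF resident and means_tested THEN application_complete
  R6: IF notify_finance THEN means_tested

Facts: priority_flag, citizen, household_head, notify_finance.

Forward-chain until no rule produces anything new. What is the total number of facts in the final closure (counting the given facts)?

[1] R1 [IF citizen and household_head THEN resident]; R6 [IF notify_finance THEN means_tested]. ⇒ new: resident, means_tested.
[2] R5 [IF resident and means_tested THEN application_complete]. ⇒ new: application_complete.
[3] R2 [IF application_complete THEN exempt_fee]. ⇒ new: exempt_fee.
Closure: {application_complete, citizen, exempt_fee, household_head, means_tested, notify_finance, priority_flag, resident} — 8 facts.

8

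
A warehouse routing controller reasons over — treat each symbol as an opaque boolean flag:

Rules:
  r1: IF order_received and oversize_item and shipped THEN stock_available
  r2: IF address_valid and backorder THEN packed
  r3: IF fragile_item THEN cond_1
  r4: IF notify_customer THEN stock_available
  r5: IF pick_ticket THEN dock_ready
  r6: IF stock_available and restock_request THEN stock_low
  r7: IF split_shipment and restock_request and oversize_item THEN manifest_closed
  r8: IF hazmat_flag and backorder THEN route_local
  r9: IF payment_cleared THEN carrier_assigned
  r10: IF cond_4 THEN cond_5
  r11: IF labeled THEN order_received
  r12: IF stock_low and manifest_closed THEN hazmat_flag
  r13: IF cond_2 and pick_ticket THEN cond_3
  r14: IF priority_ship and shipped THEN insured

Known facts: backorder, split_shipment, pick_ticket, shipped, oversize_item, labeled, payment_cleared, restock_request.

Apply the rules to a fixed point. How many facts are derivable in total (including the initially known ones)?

Round 1 — r5, r7, r9, r11, derive dock_ready, manifest_closed, carrier_assigned, order_received.
Round 2 — r1, derive stock_available.
Round 3 — r6, derive stock_low.
Round 4 — r12, derive hazmat_flag.
Round 5 — r8, derive route_local.
Closure: {backorder, carrier_assigned, dock_ready, hazmat_flag, labeled, manifest_closed, order_received, oversize_item, payment_cleared, pick_ticket, restock_request, route_local, shipped, split_shipment, stock_available, stock_low} — 16 facts.

16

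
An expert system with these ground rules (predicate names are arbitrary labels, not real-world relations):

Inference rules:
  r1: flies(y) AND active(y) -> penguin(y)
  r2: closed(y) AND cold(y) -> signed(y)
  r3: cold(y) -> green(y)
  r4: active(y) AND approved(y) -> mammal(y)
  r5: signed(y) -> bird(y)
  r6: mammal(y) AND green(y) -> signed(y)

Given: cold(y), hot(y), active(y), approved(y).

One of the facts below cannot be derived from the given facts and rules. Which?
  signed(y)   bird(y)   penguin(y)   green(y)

Round 1 — r3, r4, derive green(y), mammal(y).
Round 2 — r6, derive signed(y).
Round 3 — r5, derive bird(y).
Derived: green(y) (round 1), signed(y) (round 2), bird(y) (round 3). penguin(y) never appears in any round.

penguin(y)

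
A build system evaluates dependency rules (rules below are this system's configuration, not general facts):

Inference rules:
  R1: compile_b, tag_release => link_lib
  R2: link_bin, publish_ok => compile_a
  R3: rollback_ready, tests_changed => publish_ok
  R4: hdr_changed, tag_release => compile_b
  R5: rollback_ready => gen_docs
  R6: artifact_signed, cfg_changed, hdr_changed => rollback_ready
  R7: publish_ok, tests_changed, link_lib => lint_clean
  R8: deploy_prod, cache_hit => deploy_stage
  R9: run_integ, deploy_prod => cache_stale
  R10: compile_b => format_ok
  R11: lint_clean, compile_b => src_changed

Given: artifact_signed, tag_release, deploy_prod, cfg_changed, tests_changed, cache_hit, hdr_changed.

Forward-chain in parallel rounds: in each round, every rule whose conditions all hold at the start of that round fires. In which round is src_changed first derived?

4

Round 1 fires R4, R6, R8, giving compile_b, rollback_ready, deploy_stage.
Round 2 fires R1, R3, R5, R10, giving link_lib, publish_ok, gen_docs, format_ok.
Round 3 fires R7, giving lint_clean.
Round 4 fires R11, giving src_changed.
src_changed first appears in round 4.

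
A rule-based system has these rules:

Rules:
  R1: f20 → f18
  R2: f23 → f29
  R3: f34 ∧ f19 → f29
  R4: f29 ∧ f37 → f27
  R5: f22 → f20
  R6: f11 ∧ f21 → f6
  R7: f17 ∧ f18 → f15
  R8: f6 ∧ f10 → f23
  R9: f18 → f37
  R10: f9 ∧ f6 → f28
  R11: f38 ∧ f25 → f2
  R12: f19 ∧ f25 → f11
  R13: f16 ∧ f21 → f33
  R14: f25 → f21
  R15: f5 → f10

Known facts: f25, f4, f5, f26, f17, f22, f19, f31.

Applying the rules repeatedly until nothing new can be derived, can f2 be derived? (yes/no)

Round 1 fires R5, R12, R14, R15, giving f20, f11, f21, f10.
Round 2 fires R1, R6, giving f18, f6.
Round 3 fires R7, R8, R9, giving f15, f23, f37.
Round 4 fires R2, giving f29.
Round 5 fires R4, giving f27.
Fixed point reached. f2 is concluded only by R11; R11 needs f38 (never derived).

no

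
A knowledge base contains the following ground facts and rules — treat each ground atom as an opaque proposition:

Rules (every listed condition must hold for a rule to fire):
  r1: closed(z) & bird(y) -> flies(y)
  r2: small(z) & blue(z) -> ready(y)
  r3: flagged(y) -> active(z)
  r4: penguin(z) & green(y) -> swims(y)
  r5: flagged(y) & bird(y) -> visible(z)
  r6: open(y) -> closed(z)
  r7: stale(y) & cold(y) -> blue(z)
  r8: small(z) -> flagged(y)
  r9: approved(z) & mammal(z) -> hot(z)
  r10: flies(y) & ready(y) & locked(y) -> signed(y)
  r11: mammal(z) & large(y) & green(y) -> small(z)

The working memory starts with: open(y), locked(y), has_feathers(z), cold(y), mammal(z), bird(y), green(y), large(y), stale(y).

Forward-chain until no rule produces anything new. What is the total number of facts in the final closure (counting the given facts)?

[1] r6 [open(y) -> closed(z)]; r7 [stale(y) & cold(y) -> blue(z)]; r11 [mammal(z) & large(y) & green(y) -> small(z)]. ⇒ new: closed(z), blue(z), small(z).
[2] r1 [closed(z) & bird(y) -> flies(y)]; r2 [small(z) & blue(z) -> ready(y)]; r8 [small(z) -> flagged(y)]. ⇒ new: flies(y), ready(y), flagged(y).
[3] r3 [flagged(y) -> active(z)]; r5 [flagged(y) & bird(y) -> visible(z)]; r10 [flies(y) & ready(y) & locked(y) -> signed(y)]. ⇒ new: active(z), visible(z), signed(y).
Closure: {active(z), bird(y), blue(z), closed(z), cold(y), flagged(y), flies(y), green(y), has_feathers(z), large(y), locked(y), mammal(z), open(y), ready(y), signed(y), small(z), stale(y), visible(z)} — 18 facts.

18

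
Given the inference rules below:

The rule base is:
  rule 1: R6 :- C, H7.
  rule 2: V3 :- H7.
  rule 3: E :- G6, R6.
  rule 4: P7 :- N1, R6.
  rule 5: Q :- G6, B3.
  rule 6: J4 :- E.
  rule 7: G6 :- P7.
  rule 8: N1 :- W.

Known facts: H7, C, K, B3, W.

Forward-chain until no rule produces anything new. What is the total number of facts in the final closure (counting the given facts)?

13

Round 1 — rule 1, rule 2, rule 8, derive R6, V3, N1.
Round 2 — rule 4, derive P7.
Round 3 — rule 7, derive G6.
Round 4 — rule 3, rule 5, derive E, Q.
Round 5 — rule 6, derive J4.
Closure: {B3, C, E, G6, H7, J4, K, N1, P7, Q, R6, V3, W} — 13 facts.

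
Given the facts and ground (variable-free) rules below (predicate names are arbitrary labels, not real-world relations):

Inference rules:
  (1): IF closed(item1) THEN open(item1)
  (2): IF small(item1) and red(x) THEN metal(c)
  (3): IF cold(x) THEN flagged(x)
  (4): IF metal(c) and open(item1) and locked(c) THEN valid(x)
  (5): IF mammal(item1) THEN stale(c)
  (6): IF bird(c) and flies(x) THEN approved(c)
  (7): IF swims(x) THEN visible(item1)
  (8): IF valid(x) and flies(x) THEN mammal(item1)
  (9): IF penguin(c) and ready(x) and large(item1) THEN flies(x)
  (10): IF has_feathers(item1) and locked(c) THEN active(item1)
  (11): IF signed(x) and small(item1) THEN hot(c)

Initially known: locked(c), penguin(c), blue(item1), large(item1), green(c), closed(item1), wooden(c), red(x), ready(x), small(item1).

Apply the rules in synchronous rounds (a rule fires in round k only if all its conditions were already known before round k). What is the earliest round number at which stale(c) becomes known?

Round 1: (1) [IF closed(item1) THEN open(item1)]; (2) [IF small(item1) and red(x) THEN metal(c)]; (9) [IF penguin(c) and ready(x) and large(item1) THEN flies(x)]. Adds open(item1), metal(c), flies(x).
Round 2: (4) [IF metal(c) and open(item1) and locked(c) THEN valid(x)]. Adds valid(x).
Round 3: (8) [IF valid(x) and flies(x) THEN mammal(item1)]. Adds mammal(item1).
Round 4: (5) [IF mammal(item1) THEN stale(c)]. Adds stale(c).
stale(c) first appears in round 4.

4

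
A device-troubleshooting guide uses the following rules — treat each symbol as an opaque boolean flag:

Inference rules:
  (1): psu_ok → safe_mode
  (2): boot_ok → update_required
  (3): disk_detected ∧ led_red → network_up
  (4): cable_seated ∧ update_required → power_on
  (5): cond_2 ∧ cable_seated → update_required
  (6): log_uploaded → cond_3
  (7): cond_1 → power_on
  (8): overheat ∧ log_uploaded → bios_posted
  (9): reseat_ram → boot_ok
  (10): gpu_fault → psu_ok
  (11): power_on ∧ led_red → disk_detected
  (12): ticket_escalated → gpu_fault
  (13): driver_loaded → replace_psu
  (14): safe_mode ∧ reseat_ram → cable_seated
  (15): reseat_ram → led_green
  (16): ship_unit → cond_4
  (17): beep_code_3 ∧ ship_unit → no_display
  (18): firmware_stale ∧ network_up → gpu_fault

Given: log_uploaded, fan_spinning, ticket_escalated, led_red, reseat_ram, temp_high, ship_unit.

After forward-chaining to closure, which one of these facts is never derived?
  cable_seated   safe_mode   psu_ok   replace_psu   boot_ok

Round 1: (6) [log_uploaded → cond_3]; (9) [reseat_ram → boot_ok]; (12) [ticket_escalated → gpu_fault]; (15) [reseat_ram → led_green]; (16) [ship_unit → cond_4]. Adds cond_3, boot_ok, gpu_fault, led_green, cond_4.
Round 2: (2) [boot_ok → update_required]; (10) [gpu_fault → psu_ok]. Adds update_required, psu_ok.
Round 3: (1) [psu_ok → safe_mode]. Adds safe_mode.
Round 4: (14) [safe_mode ∧ reseat_ram → cable_seated]. Adds cable_seated.
Round 5: (4) [cable_seated ∧ update_required → power_on]. Adds power_on.
Round 6: (11) [power_on ∧ led_red → disk_detected]. Adds disk_detected.
Round 7: (3) [disk_detected ∧ led_red → network_up]. Adds network_up.
Derived: cable_seated (round 4), psu_ok (round 2), boot_ok (round 1), safe_mode (round 3). replace_psu never appears in any round.

replace_psu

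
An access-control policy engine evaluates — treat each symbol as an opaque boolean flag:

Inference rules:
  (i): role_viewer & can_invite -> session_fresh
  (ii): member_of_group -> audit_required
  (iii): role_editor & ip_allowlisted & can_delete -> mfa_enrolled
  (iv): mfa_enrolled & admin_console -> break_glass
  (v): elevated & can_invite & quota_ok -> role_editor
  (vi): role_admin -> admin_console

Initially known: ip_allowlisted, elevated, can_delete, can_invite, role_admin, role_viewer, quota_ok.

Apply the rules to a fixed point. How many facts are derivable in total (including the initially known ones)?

12

Round 1: (i) [role_viewer & can_invite -> session_fresh]; (v) [elevated & can_invite & quota_ok -> role_editor]; (vi) [role_admin -> admin_console]. New: session_fresh, role_editor, admin_console.
Round 2: (iii) [role_editor & ip_allowlisted & can_delete -> mfa_enrolled]. New: mfa_enrolled.
Round 3: (iv) [mfa_enrolled & admin_console -> break_glass]. New: break_glass.
Closure: {admin_console, break_glass, can_delete, can_invite, elevated, ip_allowlisted, mfa_enrolled, quota_ok, role_admin, role_editor, role_viewer, session_fresh} — 12 facts.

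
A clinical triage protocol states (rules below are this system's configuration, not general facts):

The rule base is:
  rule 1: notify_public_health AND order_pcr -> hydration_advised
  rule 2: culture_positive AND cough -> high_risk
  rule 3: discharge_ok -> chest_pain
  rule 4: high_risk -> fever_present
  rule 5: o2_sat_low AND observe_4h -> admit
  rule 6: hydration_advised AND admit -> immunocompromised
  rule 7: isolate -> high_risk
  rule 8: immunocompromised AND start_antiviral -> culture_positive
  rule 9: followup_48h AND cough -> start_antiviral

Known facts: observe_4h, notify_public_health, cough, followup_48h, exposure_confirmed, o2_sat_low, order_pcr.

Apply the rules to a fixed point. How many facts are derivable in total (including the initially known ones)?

14

Round 1: rule 1 [notify_public_health AND order_pcr -> hydration_advised]; rule 5 [o2_sat_low AND observe_4h -> admit]; rule 9 [followup_48h AND cough -> start_antiviral]. New: hydration_advised, admit, start_antiviral.
Round 2: rule 6 [hydration_advised AND admit -> immunocompromised]. New: immunocompromised.
Round 3: rule 8 [immunocompromised AND start_antiviral -> culture_positive]. New: culture_positive.
Round 4: rule 2 [culture_positive AND cough -> high_risk]. New: high_risk.
Round 5: rule 4 [high_risk -> fever_present]. New: fever_present.
Closure: {admit, cough, culture_positive, exposure_confirmed, fever_present, followup_48h, high_risk, hydration_advised, immunocompromised, notify_public_health, o2_sat_low, observe_4h, order_pcr, start_antiviral} — 14 facts.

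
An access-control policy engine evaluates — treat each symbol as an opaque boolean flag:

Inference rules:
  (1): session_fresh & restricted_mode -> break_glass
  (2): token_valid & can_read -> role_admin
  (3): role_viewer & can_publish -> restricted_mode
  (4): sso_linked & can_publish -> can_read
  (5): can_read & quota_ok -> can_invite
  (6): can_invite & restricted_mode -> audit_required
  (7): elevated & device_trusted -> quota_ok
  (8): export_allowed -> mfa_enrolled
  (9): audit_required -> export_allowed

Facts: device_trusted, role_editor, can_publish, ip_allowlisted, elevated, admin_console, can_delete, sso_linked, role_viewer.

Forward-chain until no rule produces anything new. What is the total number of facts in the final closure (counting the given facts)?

Round 1 fires (3), (4), (7), giving restricted_mode, can_read, quota_ok.
Round 2 fires (5), giving can_invite.
Round 3 fires (6), giving audit_required.
Round 4 fires (9), giving export_allowed.
Round 5 fires (8), giving mfa_enrolled.
Closure: {admin_console, audit_required, can_delete, can_invite, can_publish, can_read, device_trusted, elevated, export_allowed, ip_allowlisted, mfa_enrolled, quota_ok, restricted_mode, role_editor, role_viewer, sso_linked} — 16 facts.

16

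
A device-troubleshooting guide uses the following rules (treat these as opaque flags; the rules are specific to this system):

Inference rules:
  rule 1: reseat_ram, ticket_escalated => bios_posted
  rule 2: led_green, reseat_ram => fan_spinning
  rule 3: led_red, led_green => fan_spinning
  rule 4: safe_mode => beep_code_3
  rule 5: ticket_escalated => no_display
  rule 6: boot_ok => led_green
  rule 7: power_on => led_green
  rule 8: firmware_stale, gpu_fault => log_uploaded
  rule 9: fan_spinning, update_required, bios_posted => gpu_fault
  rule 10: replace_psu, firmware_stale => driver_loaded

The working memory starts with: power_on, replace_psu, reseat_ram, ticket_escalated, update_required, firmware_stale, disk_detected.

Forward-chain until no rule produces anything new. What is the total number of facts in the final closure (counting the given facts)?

14

Round 1 fires rule 1, rule 5, rule 7, rule 10, giving bios_posted, no_display, led_green, driver_loaded.
Round 2 fires rule 2, giving fan_spinning.
Round 3 fires rule 9, giving gpu_fault.
Round 4 fires rule 8, giving log_uploaded.
Closure: {bios_posted, disk_detected, driver_loaded, fan_spinning, firmware_stale, gpu_fault, led_green, log_uploaded, no_display, power_on, replace_psu, reseat_ram, ticket_escalated, update_required} — 14 facts.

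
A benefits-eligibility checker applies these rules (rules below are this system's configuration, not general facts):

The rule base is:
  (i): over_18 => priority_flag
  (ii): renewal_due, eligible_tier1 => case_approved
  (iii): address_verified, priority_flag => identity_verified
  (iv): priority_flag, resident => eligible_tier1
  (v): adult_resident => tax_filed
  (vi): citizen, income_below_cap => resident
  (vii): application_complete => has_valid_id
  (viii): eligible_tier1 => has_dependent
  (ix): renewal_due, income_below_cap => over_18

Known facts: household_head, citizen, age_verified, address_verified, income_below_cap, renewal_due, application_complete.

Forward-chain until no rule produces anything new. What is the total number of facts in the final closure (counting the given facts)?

15

Round 1: (vi) [citizen, income_below_cap => resident]; (vii) [application_complete => has_valid_id]; (ix) [renewal_due, income_below_cap => over_18]. New: resident, has_valid_id, over_18.
Round 2: (i) [over_18 => priority_flag]. New: priority_flag.
Round 3: (iii) [address_verified, priority_flag => identity_verified]; (iv) [priority_flag, resident => eligible_tier1]. New: identity_verified, eligible_tier1.
Round 4: (ii) [renewal_due, eligible_tier1 => case_approved]; (viii) [eligible_tier1 => has_dependent]. New: case_approved, has_dependent.
Closure: {address_verified, age_verified, application_complete, case_approved, citizen, eligible_tier1, has_dependent, has_valid_id, household_head, identity_verified, income_below_cap, over_18, priority_flag, renewal_due, resident} — 15 facts.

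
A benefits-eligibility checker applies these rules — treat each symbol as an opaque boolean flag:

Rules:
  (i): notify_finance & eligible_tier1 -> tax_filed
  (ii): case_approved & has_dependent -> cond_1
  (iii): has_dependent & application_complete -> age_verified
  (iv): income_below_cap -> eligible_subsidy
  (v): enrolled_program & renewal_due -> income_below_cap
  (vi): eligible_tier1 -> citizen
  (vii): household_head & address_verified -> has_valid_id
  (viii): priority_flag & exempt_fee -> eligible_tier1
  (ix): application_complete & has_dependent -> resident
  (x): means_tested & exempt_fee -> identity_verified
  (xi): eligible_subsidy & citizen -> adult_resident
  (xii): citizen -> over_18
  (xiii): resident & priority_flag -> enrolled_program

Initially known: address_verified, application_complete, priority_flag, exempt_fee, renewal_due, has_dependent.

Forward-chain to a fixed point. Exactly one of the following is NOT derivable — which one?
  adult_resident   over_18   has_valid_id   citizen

has_valid_id

[1] (iii) [has_dependent & application_complete -> age_verified]; (viii) [priority_flag & exempt_fee -> eligible_tier1]; (ix) [application_complete & has_dependent -> resident]. ⇒ new: age_verified, eligible_tier1, resident.
[2] (vi) [eligible_tier1 -> citizen]; (xiii) [resident & priority_flag -> enrolled_program]. ⇒ new: citizen, enrolled_program.
[3] (v) [enrolled_program & renewal_due -> income_below_cap]; (xii) [citizen -> over_18]. ⇒ new: income_below_cap, over_18.
[4] (iv) [income_below_cap -> eligible_subsidy]. ⇒ new: eligible_subsidy.
[5] (xi) [eligible_subsidy & citizen -> adult_resident]. ⇒ new: adult_resident.
Derived: over_18 (round 3), adult_resident (round 5), citizen (round 2). has_valid_id never appears in any round.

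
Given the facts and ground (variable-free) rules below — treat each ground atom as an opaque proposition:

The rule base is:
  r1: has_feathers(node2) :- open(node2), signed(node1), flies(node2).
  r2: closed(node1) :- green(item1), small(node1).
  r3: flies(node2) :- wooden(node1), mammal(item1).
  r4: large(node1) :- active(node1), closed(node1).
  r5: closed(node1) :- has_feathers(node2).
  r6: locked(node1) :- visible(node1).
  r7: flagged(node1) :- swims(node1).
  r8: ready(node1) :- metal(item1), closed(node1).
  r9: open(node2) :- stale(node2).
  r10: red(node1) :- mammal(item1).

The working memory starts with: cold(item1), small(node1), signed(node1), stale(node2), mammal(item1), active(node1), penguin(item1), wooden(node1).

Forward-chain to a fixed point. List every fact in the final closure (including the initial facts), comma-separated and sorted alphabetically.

active(node1), closed(node1), cold(item1), flies(node2), has_feathers(node2), large(node1), mammal(item1), open(node2), penguin(item1), red(node1), signed(node1), small(node1), stale(node2), wooden(node1)

Round 1 — r3, r9, r10, derive flies(node2), open(node2), red(node1).
Round 2 — r1, derive has_feathers(node2).
Round 3 — r5, derive closed(node1).
Round 4 — r4, derive large(node1).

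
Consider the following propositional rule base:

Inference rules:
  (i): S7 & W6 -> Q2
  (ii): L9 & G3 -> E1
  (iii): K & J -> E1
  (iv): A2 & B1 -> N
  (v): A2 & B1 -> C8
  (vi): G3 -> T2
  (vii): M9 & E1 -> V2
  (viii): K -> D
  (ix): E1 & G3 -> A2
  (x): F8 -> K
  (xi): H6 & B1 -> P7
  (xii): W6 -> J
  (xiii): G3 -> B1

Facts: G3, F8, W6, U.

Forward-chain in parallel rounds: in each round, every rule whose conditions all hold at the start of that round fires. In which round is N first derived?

4

Round 1 fires (vi), (x), (xii), (xiii), giving T2, K, J, B1.
Round 2 fires (iii), (viii), giving E1, D.
Round 3 fires (ix), giving A2.
Round 4 fires (iv), (v), giving N, C8.
N first appears in round 4.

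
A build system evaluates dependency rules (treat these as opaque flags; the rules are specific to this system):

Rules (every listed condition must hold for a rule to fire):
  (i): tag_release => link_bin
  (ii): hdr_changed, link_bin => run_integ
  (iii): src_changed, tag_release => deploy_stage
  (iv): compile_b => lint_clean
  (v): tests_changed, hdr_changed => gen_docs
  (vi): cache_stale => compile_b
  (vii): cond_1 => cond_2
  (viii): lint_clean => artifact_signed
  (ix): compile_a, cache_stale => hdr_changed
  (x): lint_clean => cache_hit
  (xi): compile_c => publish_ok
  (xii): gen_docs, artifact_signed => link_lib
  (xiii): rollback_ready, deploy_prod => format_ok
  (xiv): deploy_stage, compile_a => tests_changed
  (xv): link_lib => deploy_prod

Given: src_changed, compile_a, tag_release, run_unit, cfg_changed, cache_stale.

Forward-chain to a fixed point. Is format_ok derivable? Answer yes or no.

Round 1: (i) [tag_release => link_bin]; (iii) [src_changed, tag_release => deploy_stage]; (vi) [cache_stale => compile_b]; (ix) [compile_a, cache_stale => hdr_changed]. Adds link_bin, deploy_stage, compile_b, hdr_changed.
Round 2: (ii) [hdr_changed, link_bin => run_integ]; (iv) [compile_b => lint_clean]; (xiv) [deploy_stage, compile_a => tests_changed]. Adds run_integ, lint_clean, tests_changed.
Round 3: (v) [tests_changed, hdr_changed => gen_docs]; (viii) [lint_clean => artifact_signed]; (x) [lint_clean => cache_hit]. Adds gen_docs, artifact_signed, cache_hit.
Round 4: (xii) [gen_docs, artifact_signed => link_lib]. Adds link_lib.
Round 5: (xv) [link_lib => deploy_prod]. Adds deploy_prod.
Fixed point reached. format_ok is concluded only by (xiii); (xiii) needs rollback_ready (never derived).

no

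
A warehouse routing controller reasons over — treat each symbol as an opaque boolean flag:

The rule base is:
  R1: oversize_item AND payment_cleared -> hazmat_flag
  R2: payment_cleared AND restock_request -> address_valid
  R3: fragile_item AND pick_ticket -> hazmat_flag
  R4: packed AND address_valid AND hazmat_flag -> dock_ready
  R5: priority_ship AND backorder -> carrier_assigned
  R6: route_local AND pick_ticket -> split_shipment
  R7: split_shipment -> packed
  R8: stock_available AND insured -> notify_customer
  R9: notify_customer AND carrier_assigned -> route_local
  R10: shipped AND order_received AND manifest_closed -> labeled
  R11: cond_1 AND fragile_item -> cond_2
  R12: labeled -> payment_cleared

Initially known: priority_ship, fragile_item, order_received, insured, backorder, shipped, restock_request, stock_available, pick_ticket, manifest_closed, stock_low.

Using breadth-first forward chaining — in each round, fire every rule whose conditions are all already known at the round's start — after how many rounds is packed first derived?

Round 1 fires R3, R5, R8, R10, giving hazmat_flag, carrier_assigned, notify_customer, labeled.
Round 2 fires R9, R12, giving route_local, payment_cleared.
Round 3 fires R2, R6, giving address_valid, split_shipment.
Round 4 fires R7, giving packed.
packed first appears in round 4.

4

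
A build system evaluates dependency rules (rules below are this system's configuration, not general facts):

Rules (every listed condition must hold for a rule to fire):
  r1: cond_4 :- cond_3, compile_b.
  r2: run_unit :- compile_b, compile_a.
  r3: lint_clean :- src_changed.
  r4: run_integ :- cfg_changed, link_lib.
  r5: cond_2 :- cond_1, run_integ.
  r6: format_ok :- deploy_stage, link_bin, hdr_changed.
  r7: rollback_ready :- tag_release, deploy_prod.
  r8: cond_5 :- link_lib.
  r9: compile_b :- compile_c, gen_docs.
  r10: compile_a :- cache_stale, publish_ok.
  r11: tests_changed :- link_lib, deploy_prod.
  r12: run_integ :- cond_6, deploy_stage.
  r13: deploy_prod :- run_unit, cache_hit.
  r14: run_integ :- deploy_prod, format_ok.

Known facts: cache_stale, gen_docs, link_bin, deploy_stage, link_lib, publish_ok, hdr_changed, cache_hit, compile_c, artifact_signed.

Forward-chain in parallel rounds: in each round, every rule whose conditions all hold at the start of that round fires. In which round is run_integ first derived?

Round 1: r6 [format_ok :- deploy_stage, link_bin, hdr_changed.]; r8 [cond_5 :- link_lib.]; r9 [compile_b :- compile_c, gen_docs.]; r10 [compile_a :- cache_stale, publish_ok.]. New: format_ok, cond_5, compile_b, compile_a.
Round 2: r2 [run_unit :- compile_b, compile_a.]. New: run_unit.
Round 3: r13 [deploy_prod :- run_unit, cache_hit.]. New: deploy_prod.
Round 4: r11 [tests_changed :- link_lib, deploy_prod.]; r14 [run_integ :- deploy_prod, format_ok.]. New: tests_changed, run_integ.
run_integ first appears in round 4.

4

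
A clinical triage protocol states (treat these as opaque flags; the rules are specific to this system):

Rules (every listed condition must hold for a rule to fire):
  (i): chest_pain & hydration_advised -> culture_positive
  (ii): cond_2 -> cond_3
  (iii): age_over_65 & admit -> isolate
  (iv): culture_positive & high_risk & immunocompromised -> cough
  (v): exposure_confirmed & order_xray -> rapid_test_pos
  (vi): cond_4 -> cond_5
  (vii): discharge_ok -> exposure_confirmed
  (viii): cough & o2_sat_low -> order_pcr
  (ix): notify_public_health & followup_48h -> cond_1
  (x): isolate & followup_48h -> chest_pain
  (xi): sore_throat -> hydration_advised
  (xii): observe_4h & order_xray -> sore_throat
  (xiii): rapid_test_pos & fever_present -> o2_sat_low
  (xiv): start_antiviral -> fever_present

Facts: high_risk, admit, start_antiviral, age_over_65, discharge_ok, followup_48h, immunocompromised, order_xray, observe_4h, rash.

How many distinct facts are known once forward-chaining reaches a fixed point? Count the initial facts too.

Round 1 fires (iii), (vii), (xii), (xiv), giving isolate, exposure_confirmed, sore_throat, fever_present.
Round 2 fires (v), (x), (xi), giving rapid_test_pos, chest_pain, hydration_advised.
Round 3 fires (i), (xiii), giving culture_positive, o2_sat_low.
Round 4 fires (iv), giving cough.
Round 5 fires (viii), giving order_pcr.
Closure: {admit, age_over_65, chest_pain, cough, culture_positive, discharge_ok, exposure_confirmed, fever_present, followup_48h, high_risk, hydration_advised, immunocompromised, isolate, o2_sat_low, observe_4h, order_pcr, order_xray, rapid_test_pos, rash, sore_throat, start_antiviral} — 21 facts.

21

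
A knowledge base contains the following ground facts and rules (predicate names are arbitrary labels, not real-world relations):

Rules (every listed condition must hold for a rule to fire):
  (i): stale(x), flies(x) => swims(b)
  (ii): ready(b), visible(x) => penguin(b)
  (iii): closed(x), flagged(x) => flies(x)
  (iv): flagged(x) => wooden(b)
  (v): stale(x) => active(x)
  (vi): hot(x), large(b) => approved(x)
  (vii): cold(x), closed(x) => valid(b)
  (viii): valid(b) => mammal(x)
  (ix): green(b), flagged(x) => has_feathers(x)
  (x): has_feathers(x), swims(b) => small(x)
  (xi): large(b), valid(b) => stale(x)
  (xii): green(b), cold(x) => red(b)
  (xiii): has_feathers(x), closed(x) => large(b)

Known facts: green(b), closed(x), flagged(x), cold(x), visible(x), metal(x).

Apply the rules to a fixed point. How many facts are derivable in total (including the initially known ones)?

Round 1 — (iii), (iv), (vii), (ix), (xii), derive flies(x), wooden(b), valid(b), has_feathers(x), red(b).
Round 2 — (viii), (xiii), derive mammal(x), large(b).
Round 3 — (xi), derive stale(x).
Round 4 — (i), (v), derive swims(b), active(x).
Round 5 — (x), derive small(x).
Closure: {active(x), closed(x), cold(x), flagged(x), flies(x), green(b), has_feathers(x), large(b), mammal(x), metal(x), red(b), small(x), stale(x), swims(b), valid(b), visible(x), wooden(b)} — 17 facts.

17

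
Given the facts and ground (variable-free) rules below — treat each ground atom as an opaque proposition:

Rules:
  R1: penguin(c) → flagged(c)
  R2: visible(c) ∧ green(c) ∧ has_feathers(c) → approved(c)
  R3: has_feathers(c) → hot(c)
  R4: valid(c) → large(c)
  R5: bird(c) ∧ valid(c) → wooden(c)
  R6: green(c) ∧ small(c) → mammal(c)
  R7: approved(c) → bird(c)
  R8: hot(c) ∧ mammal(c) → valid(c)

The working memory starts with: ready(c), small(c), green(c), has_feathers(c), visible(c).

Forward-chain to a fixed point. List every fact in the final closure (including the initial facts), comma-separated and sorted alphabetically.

[1] R2 [visible(c) ∧ green(c) ∧ has_feathers(c) → approved(c)]; R3 [has_feathers(c) → hot(c)]; R6 [green(c) ∧ small(c) → mammal(c)]. ⇒ new: approved(c), hot(c), mammal(c).
[2] R7 [approved(c) → bird(c)]; R8 [hot(c) ∧ mammal(c) → valid(c)]. ⇒ new: bird(c), valid(c).
[3] R4 [valid(c) → large(c)]; R5 [bird(c) ∧ valid(c) → wooden(c)]. ⇒ new: large(c), wooden(c).

approved(c), bird(c), green(c), has_feathers(c), hot(c), large(c), mammal(c), ready(c), small(c), valid(c), visible(c), wooden(c)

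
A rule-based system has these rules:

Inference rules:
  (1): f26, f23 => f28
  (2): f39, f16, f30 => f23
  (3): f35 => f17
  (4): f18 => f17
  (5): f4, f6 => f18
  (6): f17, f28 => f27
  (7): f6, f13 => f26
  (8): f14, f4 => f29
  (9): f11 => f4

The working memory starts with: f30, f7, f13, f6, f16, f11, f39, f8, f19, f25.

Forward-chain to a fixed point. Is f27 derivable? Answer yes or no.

Round 1 fires (2), (7), (9), giving f23, f26, f4.
Round 2 fires (1), (5), giving f28, f18.
Round 3 fires (4), giving f17.
Round 4 fires (6), giving f27.
f27 appears in round 4, so it is derivable.

yes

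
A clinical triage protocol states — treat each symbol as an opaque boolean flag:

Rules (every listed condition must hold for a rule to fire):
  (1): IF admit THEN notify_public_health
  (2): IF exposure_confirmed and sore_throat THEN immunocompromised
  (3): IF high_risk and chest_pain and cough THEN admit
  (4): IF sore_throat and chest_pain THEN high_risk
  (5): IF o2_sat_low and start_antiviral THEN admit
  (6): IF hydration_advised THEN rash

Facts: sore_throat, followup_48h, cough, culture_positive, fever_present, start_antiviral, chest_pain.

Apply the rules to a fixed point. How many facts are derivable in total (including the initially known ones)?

10

[1] (4) [IF sore_throat and chest_pain THEN high_risk]. ⇒ new: high_risk.
[2] (3) [IF high_risk and chest_pain and cough THEN admit]. ⇒ new: admit.
[3] (1) [IF admit THEN notify_public_health]. ⇒ new: notify_public_health.
Closure: {admit, chest_pain, cough, culture_positive, fever_present, followup_48h, high_risk, notify_public_health, sore_throat, start_antiviral} — 10 facts.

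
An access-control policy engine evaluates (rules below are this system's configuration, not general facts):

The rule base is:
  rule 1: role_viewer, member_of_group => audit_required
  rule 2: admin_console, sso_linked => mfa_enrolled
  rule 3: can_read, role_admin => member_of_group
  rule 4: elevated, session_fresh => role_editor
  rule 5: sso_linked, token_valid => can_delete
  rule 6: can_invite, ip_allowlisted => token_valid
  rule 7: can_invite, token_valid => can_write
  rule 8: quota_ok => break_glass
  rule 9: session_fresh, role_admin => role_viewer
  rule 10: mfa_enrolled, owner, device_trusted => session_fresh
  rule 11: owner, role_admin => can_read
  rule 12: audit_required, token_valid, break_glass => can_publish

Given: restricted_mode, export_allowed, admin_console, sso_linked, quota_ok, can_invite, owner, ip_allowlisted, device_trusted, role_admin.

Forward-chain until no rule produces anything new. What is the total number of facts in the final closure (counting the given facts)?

21

Round 1 fires rule 2, rule 6, rule 8, rule 11, giving mfa_enrolled, token_valid, break_glass, can_read.
Round 2 fires rule 3, rule 5, rule 7, rule 10, giving member_of_group, can_delete, can_write, session_fresh.
Round 3 fires rule 9, giving role_viewer.
Round 4 fires rule 1, giving audit_required.
Round 5 fires rule 12, giving can_publish.
Closure: {admin_console, audit_required, break_glass, can_delete, can_invite, can_publish, can_read, can_write, device_trusted, export_allowed, ip_allowlisted, member_of_group, mfa_enrolled, owner, quota_ok, restricted_mode, role_admin, role_viewer, session_fresh, sso_linked, token_valid} — 21 facts.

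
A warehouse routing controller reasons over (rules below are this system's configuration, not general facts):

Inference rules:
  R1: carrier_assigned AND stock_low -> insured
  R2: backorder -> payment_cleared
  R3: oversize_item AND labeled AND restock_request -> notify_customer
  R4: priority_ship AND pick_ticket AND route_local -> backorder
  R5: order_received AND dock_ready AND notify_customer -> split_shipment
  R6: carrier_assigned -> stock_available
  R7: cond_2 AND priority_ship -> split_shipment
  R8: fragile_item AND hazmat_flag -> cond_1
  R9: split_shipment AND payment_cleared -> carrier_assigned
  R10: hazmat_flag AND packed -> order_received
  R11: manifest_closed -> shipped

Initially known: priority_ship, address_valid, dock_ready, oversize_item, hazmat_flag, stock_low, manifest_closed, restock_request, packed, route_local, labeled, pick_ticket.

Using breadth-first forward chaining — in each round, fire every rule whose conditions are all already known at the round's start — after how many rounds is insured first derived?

4

Round 1 fires R3, R4, R10, R11, giving notify_customer, backorder, order_received, shipped.
Round 2 fires R2, R5, giving payment_cleared, split_shipment.
Round 3 fires R9, giving carrier_assigned.
Round 4 fires R1, R6, giving insured, stock_available.
insured first appears in round 4.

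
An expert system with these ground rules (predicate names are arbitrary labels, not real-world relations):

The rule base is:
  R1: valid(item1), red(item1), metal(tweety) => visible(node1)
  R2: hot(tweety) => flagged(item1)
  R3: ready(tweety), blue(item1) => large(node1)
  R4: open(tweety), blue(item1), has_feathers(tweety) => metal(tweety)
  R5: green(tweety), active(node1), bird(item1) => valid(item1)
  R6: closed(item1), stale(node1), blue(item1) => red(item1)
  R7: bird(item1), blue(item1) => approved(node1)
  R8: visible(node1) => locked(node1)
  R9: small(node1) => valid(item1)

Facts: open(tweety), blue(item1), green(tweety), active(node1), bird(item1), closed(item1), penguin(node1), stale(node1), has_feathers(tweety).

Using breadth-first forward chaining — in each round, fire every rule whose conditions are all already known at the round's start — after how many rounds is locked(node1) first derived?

3

Round 1 fires R4, R5, R6, R7, giving metal(tweety), valid(item1), red(item1), approved(node1).
Round 2 fires R1, giving visible(node1).
Round 3 fires R8, giving locked(node1).
locked(node1) first appears in round 3.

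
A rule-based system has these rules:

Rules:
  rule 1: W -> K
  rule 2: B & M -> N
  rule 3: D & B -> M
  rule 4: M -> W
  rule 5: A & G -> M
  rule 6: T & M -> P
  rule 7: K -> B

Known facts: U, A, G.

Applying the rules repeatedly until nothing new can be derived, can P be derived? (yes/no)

Round 1: rule 5 [A & G -> M]. New: M.
Round 2: rule 4 [M -> W]. New: W.
Round 3: rule 1 [W -> K]. New: K.
Round 4: rule 7 [K -> B]. New: B.
Round 5: rule 2 [B & M -> N]. New: N.
Fixed point reached. P is concluded only by rule 6; rule 6 needs T (never derived).

no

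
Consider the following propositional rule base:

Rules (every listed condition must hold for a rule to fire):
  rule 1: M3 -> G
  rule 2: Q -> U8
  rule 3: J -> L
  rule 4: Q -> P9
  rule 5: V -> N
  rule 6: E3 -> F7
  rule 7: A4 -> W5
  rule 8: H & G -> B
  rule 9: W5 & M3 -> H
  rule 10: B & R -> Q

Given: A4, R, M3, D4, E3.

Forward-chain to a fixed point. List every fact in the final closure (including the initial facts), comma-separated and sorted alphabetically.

A4, B, D4, E3, F7, G, H, M3, P9, Q, R, U8, W5

Round 1 fires rule 1, rule 6, rule 7, giving G, F7, W5.
Round 2 fires rule 9, giving H.
Round 3 fires rule 8, giving B.
Round 4 fires rule 10, giving Q.
Round 5 fires rule 2, rule 4, giving U8, P9.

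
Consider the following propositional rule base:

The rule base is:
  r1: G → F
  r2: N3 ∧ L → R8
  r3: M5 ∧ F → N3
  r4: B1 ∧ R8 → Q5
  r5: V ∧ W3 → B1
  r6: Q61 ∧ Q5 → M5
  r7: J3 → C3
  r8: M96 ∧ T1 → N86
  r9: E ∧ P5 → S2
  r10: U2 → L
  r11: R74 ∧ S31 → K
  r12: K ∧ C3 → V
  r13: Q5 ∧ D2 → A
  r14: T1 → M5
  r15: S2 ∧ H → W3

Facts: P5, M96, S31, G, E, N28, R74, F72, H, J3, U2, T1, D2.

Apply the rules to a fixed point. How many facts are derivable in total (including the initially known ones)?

27

Round 1 fires r1, r7, r8, r9, r10, r11, r14, giving F, C3, N86, S2, L, K, M5.
Round 2 fires r3, r12, r15, giving N3, V, W3.
Round 3 fires r2, r5, giving R8, B1.
Round 4 fires r4, giving Q5.
Round 5 fires r13, giving A.
Closure: {A, B1, C3, D2, E, F, F72, G, H, J3, K, L, M5, M96, N28, N3, N86, P5, Q5, R74, R8, S2, S31, T1, U2, V, W3} — 27 facts.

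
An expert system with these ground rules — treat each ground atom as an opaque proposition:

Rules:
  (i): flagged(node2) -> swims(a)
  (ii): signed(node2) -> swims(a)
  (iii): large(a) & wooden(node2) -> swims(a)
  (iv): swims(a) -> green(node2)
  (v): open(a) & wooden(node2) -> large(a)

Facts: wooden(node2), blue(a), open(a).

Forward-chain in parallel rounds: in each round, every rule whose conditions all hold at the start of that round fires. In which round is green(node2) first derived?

Round 1: (v) [open(a) & wooden(node2) -> large(a)]. New: large(a).
Round 2: (iii) [large(a) & wooden(node2) -> swims(a)]. New: swims(a).
Round 3: (iv) [swims(a) -> green(node2)]. New: green(node2).
green(node2) first appears in round 3.

3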